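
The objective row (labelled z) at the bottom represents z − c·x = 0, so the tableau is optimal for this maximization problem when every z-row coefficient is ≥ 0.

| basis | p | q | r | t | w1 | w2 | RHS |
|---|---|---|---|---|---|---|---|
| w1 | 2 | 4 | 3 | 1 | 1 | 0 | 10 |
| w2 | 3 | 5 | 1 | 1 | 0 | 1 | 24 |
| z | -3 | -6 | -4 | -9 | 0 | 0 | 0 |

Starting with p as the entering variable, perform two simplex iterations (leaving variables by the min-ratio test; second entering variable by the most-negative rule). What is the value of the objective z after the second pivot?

90

Ratio test on column p — row 1: 10/2 = 5; row 2: 24/3 = 8. Minimum is 5 at row 1 (w1 leaves); pivot element 2.
Pivot on row 1; the z-row RHS becomes 0 − (-3)·5 = 15.
Next entering variable (most negative z-row entry -15/2): t.
Ratio test on column t — row 1: 5/(1/2) = 10; row 2: entry -1/2 ≤ 0. Minimum is 10 at row 1 (p leaves); pivot element 1/2.
After the second pivot the z-row RHS is 15 − (-15/2)·10 = 90.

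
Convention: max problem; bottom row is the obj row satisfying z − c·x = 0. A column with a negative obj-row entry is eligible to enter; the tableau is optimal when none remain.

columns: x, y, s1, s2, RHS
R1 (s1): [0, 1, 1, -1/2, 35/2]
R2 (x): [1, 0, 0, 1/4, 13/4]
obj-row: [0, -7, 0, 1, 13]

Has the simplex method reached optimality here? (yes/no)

no

The obj-row has a negative entry -7 in column y, so it is not optimal.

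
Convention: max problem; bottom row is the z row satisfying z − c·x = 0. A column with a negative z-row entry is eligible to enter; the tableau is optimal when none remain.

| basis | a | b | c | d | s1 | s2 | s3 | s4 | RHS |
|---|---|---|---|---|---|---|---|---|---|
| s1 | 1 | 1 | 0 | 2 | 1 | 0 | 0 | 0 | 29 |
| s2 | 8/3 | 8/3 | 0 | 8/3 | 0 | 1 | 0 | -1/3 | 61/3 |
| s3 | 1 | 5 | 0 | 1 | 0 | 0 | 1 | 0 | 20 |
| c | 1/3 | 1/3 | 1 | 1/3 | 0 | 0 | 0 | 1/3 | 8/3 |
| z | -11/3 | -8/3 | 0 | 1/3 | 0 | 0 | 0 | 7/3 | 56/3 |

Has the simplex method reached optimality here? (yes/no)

no

The z-row has a negative entry -11/3 in column a, so it is not optimal.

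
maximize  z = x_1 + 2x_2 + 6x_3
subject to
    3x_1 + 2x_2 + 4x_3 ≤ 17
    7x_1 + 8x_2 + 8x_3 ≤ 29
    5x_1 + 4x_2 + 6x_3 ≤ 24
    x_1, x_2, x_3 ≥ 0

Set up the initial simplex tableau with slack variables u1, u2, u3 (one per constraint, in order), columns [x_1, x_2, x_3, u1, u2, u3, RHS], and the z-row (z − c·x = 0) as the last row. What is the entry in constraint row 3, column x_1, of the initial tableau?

Constraint 3 has coefficient 5 on x_1.

5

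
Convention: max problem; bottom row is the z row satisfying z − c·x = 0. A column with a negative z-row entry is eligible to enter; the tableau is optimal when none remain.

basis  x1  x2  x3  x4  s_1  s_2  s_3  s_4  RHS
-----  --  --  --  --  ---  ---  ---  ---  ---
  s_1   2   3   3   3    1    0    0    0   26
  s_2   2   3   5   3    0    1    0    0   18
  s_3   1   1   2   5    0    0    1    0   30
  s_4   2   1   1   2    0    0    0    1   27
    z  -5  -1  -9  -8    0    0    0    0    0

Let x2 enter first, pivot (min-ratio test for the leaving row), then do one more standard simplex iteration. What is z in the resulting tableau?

162/5

Ratio test on column x2 — row 1: 26/3 = 26/3; row 2: 18/3 = 6; row 3: 30/1 = 30; row 4: 27/1 = 27. Minimum is 6 at row 2 (s_2 leaves); pivot element 3.
Pivot on row 2; the z-row RHS becomes 0 − (-1)·6 = 6.
Next entering variable (most negative z-row entry -22/3): x3.
Ratio test on column x3 — row 1: entry -2 ≤ 0; row 2: 6/(5/3) = 18/5; row 3: 24/(1/3) = 72; row 4: entry -2/3 ≤ 0. Minimum is 18/5 at row 2 (x2 leaves); pivot element 5/3.
After the second pivot the z-row RHS is 6 − (-22/3)·(18/5) = 162/5.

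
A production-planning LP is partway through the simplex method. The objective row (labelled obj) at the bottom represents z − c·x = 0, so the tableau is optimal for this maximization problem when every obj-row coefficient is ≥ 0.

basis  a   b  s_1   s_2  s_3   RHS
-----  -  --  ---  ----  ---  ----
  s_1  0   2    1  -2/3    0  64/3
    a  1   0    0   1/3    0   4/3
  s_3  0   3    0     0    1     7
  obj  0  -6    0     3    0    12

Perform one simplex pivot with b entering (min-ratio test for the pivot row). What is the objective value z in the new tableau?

Ratio test on column b — row 1: (64/3)/2 = 32/3; row 2: entry 0 ≤ 0; row 3: 7/3 = 7/3. Minimum is 7/3 at row 3 (s_3 leaves); pivot element 3.
Pivot on row 3; the obj-row RHS becomes 12 − (-6)·(7/3) = 26.

26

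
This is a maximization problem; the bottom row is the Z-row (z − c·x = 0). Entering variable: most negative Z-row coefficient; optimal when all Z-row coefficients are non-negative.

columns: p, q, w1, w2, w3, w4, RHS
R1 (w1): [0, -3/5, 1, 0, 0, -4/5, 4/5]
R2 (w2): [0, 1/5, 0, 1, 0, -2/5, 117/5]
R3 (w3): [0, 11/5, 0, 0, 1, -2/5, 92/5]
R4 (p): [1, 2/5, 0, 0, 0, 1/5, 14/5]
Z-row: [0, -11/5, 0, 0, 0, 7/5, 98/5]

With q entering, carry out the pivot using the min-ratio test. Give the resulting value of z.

35

Ratio test on column q — row 1: entry -3/5 ≤ 0; row 2: (117/5)/(1/5) = 117; row 3: (92/5)/(11/5) = 92/11; row 4: (14/5)/(2/5) = 7. Minimum is 7 at row 4 (p leaves); pivot element 2/5.
Pivot on row 4; the Z-row RHS becomes 98/5 − (-11/5)·7 = 35.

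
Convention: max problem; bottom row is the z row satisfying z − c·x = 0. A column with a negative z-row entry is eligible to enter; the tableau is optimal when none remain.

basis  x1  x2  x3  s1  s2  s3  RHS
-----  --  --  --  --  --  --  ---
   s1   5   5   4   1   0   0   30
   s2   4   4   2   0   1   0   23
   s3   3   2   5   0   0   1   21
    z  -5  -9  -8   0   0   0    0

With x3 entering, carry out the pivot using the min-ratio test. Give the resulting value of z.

168/5

Ratio test on column x3 — row 1: 30/4 = 15/2; row 2: 23/2 = 23/2; row 3: 21/5 = 21/5. Minimum is 21/5 at row 3 (s3 leaves); pivot element 5.
Pivot on row 3; the z-row RHS becomes 0 − (-8)·(21/5) = 168/5.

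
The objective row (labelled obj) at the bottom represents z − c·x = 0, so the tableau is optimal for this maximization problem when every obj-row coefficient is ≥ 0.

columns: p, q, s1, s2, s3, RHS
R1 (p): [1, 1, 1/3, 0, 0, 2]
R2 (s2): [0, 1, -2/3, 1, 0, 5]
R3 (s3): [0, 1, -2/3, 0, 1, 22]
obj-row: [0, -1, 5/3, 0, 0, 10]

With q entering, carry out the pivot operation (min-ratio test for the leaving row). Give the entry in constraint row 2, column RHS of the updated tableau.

Ratio test on column q — row 1: 2/1 = 2; row 2: 5/1 = 5; row 3: 22/1 = 22. Minimum is 2 at row 1 (p leaves); pivot element 1.
Divide row 1 by 1; eliminate column q from the other rows.
Row 2 update in column RHS: 5 − 1·2 = 3.

3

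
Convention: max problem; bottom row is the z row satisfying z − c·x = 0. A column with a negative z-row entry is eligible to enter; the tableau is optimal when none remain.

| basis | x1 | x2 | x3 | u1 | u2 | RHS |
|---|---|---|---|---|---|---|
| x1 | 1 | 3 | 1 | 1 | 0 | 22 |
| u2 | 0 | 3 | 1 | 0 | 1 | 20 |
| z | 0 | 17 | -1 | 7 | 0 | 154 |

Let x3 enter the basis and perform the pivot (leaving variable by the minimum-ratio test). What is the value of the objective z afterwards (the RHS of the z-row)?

Ratio test on column x3 — row 1: 22/1 = 22; row 2: 20/1 = 20. Minimum is 20 at row 2 (u2 leaves); pivot element 1.
Pivot on row 2; the z-row RHS becomes 154 − (-1)·20 = 174.

174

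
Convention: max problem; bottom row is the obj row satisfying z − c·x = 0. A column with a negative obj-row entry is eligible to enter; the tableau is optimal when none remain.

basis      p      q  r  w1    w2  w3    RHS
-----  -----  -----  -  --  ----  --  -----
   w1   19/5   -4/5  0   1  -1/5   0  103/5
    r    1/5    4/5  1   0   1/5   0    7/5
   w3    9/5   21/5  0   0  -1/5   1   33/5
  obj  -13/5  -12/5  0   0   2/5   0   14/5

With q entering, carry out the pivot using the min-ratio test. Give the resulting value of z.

Ratio test on column q — row 1: entry -4/5 ≤ 0; row 2: (7/5)/(4/5) = 7/4; row 3: (33/5)/(21/5) = 11/7. Minimum is 11/7 at row 3 (w3 leaves); pivot element 21/5.
Pivot on row 3; the obj-row RHS becomes 14/5 − (-12/5)·(11/7) = 46/7.

46/7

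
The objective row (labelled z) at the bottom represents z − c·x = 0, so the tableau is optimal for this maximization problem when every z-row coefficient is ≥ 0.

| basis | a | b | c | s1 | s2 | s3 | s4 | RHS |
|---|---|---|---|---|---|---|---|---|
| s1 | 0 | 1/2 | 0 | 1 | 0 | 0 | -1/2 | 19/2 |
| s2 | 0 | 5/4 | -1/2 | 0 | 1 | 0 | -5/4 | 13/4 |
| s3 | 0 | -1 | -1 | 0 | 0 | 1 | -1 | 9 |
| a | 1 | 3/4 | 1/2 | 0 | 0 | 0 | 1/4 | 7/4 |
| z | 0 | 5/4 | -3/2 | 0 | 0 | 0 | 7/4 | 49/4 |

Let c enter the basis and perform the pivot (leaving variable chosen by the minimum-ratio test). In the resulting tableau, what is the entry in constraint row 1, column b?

1/2

Ratio test on column c — row 1: entry 0 ≤ 0; row 2: entry -1/2 ≤ 0; row 3: entry -1 ≤ 0; row 4: (7/4)/(1/2) = 7/2. Minimum is 7/2 at row 4 (a leaves); pivot element 1/2.
Divide row 4 by 1/2; eliminate column c from the other rows.
Row 1 update in column b: 1/2 − 0·(3/2) = 1/2.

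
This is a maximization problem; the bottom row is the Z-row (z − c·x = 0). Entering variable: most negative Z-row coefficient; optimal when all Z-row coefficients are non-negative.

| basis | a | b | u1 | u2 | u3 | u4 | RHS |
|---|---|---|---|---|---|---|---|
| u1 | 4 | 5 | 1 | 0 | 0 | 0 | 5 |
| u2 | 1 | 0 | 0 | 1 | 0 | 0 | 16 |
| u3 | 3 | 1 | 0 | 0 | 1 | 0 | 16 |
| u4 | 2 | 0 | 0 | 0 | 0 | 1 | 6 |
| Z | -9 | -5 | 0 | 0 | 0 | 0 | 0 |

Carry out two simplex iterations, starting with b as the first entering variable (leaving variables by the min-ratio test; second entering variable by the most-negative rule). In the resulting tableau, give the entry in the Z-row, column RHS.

Ratio test on column b — row 1: 5/5 = 1; row 2: entry 0 ≤ 0; row 3: 16/1 = 16; row 4: entry 0 ≤ 0. Minimum is 1 at row 1 (u1 leaves); pivot element 5.
Divide row 1 by 5; eliminate column b from the other rows.
Second iteration: most negative Z-row entry is -5 in column a, so a enters.
Ratio test on column a — row 1: 1/(4/5) = 5/4; row 2: 16/1 = 16; row 3: 15/(11/5) = 75/11; row 4: 6/2 = 3. Minimum is 5/4 at row 1 (b leaves); pivot element 4/5.
Divide row 1 by 4/5; eliminate column a from the other rows.
After both pivots, the entry at the Z-row, column RHS is 45/4.

45/4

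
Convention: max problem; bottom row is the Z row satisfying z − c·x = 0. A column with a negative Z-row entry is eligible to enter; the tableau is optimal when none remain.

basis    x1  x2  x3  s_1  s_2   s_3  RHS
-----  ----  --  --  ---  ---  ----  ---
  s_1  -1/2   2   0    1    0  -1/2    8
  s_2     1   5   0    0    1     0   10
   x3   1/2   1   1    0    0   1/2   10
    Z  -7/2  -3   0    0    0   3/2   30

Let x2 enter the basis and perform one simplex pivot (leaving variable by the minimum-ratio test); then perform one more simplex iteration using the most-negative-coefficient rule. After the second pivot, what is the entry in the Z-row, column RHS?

Ratio test on column x2 — row 1: 8/2 = 4; row 2: 10/5 = 2; row 3: 10/1 = 10. Minimum is 2 at row 2 (s_2 leaves); pivot element 5.
Divide row 2 by 5; eliminate column x2 from the other rows.
Second iteration: most negative Z-row entry is -29/10 in column x1, so x1 enters.
Ratio test on column x1 — row 1: entry -9/10 ≤ 0; row 2: 2/(1/5) = 10; row 3: 8/(3/10) = 80/3. Minimum is 10 at row 2 (x2 leaves); pivot element 1/5.
Divide row 2 by 1/5; eliminate column x1 from the other rows.
After both pivots, the entry at the Z-row, column RHS is 65.

65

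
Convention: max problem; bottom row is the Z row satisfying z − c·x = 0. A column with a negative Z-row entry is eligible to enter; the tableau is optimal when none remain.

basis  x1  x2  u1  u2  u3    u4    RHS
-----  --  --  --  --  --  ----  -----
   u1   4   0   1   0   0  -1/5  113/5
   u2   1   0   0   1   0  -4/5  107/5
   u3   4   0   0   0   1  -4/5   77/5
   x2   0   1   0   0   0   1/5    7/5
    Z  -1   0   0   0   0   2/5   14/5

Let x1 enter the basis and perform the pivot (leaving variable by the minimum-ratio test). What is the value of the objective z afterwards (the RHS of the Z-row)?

Ratio test on column x1 — row 1: (113/5)/4 = 113/20; row 2: (107/5)/1 = 107/5; row 3: (77/5)/4 = 77/20; row 4: entry 0 ≤ 0. Minimum is 77/20 at row 3 (u3 leaves); pivot element 4.
Pivot on row 3; the Z-row RHS becomes 14/5 − (-1)·(77/20) = 133/20.

133/20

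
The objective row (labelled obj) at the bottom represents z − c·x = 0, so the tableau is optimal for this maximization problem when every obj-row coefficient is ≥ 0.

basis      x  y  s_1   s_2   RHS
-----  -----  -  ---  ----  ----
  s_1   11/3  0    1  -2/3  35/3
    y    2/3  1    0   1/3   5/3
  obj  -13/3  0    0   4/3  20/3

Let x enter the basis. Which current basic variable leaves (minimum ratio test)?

Column x entries and ratios — s_1: (35/3)/(11/3) = 35/11; y: (5/3)/(2/3) = 5/2.
Smallest ratio is 5/2 in the row of y, so y leaves.

y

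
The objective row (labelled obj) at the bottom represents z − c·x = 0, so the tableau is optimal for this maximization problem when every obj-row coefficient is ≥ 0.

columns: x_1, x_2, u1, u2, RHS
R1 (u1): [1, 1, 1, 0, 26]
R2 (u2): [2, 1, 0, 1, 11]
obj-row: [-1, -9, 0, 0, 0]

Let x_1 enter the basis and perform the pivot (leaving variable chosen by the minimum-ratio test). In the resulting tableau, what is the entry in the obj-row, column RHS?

Ratio test on column x_1 — row 1: 26/1 = 26; row 2: 11/2 = 11/2. Minimum is 11/2 at row 2 (u2 leaves); pivot element 2.
Divide row 2 by 2; eliminate column x_1 from the other rows.
obj-row update in column RHS: 0 − (-1)·(11/2) = 11/2.

11/2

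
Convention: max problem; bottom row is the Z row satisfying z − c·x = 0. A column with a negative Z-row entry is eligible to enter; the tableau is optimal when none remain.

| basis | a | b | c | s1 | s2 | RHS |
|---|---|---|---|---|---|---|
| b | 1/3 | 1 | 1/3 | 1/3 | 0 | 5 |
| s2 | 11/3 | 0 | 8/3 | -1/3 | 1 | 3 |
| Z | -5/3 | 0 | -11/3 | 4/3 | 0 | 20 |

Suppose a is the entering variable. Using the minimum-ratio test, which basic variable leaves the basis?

Column a entries and ratios — b: 5/(1/3) = 15; s2: 3/(11/3) = 9/11.
Smallest ratio is 9/11 in the row of s2, so s2 leaves.

s2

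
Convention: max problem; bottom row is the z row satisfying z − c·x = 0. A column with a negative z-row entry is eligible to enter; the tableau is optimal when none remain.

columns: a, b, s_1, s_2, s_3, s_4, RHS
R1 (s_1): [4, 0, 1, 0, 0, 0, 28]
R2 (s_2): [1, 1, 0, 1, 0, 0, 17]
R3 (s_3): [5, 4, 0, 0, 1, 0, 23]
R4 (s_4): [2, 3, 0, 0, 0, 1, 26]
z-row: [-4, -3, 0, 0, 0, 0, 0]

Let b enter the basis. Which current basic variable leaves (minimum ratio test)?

s_3

Column b entries and ratios — s_1: 0 ≤ 0, skip; s_2: 17/1 = 17; s_3: 23/4 = 23/4; s_4: 26/3 = 26/3.
Smallest ratio is 23/4 in the row of s_3, so s_3 leaves.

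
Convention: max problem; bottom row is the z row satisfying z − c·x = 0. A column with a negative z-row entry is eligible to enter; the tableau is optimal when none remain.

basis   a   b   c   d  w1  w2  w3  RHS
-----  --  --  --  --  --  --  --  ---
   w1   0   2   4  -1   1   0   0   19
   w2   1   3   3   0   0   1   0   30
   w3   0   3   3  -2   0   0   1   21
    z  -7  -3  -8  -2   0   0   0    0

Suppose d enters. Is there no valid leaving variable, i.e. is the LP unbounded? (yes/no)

yes

Every constraint-row entry in column d is ≤ 0, so increasing d is unbounded.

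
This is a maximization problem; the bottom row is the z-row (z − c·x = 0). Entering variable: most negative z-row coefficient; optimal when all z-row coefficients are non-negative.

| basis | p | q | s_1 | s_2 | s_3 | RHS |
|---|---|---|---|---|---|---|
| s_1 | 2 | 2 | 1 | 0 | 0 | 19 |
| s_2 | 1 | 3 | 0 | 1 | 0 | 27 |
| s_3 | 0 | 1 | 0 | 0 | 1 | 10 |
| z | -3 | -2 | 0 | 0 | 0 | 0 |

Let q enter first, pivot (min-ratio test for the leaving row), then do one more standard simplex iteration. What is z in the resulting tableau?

79/4

Ratio test on column q — row 1: 19/2 = 19/2; row 2: 27/3 = 9; row 3: 10/1 = 10. Minimum is 9 at row 2 (s_2 leaves); pivot element 3.
Pivot on row 2; the z-row RHS becomes 0 − (-2)·9 = 18.
Next entering variable (most negative z-row entry -7/3): p.
Ratio test on column p — row 1: 1/(4/3) = 3/4; row 2: 9/(1/3) = 27; row 3: entry -1/3 ≤ 0. Minimum is 3/4 at row 1 (s_1 leaves); pivot element 4/3.
After the second pivot the z-row RHS is 18 − (-7/3)·(3/4) = 79/4.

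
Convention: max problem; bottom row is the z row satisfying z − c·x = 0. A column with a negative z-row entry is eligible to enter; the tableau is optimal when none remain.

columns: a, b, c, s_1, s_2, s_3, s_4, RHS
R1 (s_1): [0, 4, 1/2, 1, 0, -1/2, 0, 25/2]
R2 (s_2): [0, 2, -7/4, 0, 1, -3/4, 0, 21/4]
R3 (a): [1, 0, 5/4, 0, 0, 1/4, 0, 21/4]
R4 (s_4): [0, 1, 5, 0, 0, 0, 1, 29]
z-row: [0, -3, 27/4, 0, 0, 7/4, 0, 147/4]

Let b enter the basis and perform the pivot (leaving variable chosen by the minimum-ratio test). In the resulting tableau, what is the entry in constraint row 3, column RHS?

Ratio test on column b — row 1: (25/2)/4 = 25/8; row 2: (21/4)/2 = 21/8; row 3: entry 0 ≤ 0; row 4: 29/1 = 29. Minimum is 21/8 at row 2 (s_2 leaves); pivot element 2.
Divide row 2 by 2; eliminate column b from the other rows.
Row 3 update in column RHS: 21/4 − 0·(21/8) = 21/4.

21/4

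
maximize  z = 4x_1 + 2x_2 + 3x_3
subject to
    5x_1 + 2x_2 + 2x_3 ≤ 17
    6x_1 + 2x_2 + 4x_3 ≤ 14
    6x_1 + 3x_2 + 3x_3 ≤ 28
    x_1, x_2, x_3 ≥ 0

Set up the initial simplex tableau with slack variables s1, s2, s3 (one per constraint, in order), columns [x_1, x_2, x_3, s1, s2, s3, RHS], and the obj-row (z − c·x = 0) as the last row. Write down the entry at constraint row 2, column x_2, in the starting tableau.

2

Constraint 2 has coefficient 2 on x_2.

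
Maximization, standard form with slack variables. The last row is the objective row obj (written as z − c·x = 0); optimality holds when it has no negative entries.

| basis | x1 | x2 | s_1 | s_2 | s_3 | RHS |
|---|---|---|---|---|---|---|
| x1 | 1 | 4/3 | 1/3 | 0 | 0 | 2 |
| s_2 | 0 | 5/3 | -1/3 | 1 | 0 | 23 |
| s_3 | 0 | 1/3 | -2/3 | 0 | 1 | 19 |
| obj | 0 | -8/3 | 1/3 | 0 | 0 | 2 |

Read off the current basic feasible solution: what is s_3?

s_3 is basic (row 3); its value is the RHS of that row, 19.

19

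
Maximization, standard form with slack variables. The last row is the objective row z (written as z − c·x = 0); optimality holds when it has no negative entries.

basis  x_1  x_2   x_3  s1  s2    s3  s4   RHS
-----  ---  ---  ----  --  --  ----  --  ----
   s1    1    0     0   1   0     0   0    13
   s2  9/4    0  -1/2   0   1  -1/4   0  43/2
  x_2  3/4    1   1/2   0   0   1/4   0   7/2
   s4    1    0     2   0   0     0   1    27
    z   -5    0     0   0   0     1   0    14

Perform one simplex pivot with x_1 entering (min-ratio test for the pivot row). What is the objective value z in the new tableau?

112/3

Ratio test on column x_1 — row 1: 13/1 = 13; row 2: (43/2)/(9/4) = 86/9; row 3: (7/2)/(3/4) = 14/3; row 4: 27/1 = 27. Minimum is 14/3 at row 3 (x_2 leaves); pivot element 3/4.
Pivot on row 3; the z-row RHS becomes 14 − (-5)·(14/3) = 112/3.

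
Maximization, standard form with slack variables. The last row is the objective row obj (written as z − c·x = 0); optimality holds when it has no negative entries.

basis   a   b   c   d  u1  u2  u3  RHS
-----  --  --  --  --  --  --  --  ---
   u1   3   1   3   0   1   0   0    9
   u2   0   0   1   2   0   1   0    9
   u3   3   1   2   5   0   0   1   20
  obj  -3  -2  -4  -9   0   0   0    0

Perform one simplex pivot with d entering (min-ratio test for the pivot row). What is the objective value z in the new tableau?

36

Ratio test on column d — row 1: entry 0 ≤ 0; row 2: 9/2 = 9/2; row 3: 20/5 = 4. Minimum is 4 at row 3 (u3 leaves); pivot element 5.
Pivot on row 3; the obj-row RHS becomes 0 − (-9)·4 = 36.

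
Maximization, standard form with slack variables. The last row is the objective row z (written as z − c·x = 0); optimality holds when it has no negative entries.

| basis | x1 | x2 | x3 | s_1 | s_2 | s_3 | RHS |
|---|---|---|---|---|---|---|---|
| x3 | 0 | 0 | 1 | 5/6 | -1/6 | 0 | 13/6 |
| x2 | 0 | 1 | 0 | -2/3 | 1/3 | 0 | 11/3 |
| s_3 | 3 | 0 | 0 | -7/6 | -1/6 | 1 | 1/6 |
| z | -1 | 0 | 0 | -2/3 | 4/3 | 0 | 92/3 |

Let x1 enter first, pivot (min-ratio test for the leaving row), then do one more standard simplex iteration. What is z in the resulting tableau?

502/15

Ratio test on column x1 — row 1: entry 0 ≤ 0; row 2: entry 0 ≤ 0; row 3: (1/6)/3 = 1/18. Minimum is 1/18 at row 3 (s_3 leaves); pivot element 3.
Pivot on row 3; the z-row RHS becomes 92/3 − (-1)·(1/18) = 553/18.
Next entering variable (most negative z-row entry -19/18): s_1.
Ratio test on column s_1 — row 1: (13/6)/(5/6) = 13/5; row 2: entry -2/3 ≤ 0; row 3: entry -7/18 ≤ 0. Minimum is 13/5 at row 1 (x3 leaves); pivot element 5/6.
After the second pivot the z-row RHS is 553/18 − (-19/18)·(13/5) = 502/15.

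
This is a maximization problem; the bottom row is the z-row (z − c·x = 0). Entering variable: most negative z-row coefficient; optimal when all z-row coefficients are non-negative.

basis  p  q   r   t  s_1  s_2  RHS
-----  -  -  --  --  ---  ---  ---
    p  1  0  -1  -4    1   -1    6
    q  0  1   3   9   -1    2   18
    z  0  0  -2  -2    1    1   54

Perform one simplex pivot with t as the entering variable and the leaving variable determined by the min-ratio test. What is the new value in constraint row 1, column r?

Ratio test on column t — row 1: entry -4 ≤ 0; row 2: 18/9 = 2. Minimum is 2 at row 2 (q leaves); pivot element 9.
Divide row 2 by 9; eliminate column t from the other rows.
Row 1 update in column r: -1 − (-4)·(1/3) = 1/3.

1/3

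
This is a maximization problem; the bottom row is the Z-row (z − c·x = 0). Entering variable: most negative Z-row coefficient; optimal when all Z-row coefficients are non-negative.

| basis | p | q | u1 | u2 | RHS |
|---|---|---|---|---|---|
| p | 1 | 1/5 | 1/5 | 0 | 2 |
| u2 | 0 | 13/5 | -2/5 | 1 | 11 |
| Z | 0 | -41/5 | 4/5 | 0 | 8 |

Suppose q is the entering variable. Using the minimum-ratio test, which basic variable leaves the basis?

u2

Column q entries and ratios — p: 2/(1/5) = 10; u2: 11/(13/5) = 55/13.
Smallest ratio is 55/13 in the row of u2, so u2 leaves.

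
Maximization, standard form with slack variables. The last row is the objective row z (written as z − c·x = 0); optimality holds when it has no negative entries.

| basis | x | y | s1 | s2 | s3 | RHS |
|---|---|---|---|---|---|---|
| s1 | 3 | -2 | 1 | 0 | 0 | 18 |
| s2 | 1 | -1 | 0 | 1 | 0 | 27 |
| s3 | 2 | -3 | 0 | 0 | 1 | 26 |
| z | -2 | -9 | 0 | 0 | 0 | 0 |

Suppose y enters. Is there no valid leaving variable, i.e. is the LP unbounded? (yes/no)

Every constraint-row entry in column y is ≤ 0, so increasing y is unbounded.

yes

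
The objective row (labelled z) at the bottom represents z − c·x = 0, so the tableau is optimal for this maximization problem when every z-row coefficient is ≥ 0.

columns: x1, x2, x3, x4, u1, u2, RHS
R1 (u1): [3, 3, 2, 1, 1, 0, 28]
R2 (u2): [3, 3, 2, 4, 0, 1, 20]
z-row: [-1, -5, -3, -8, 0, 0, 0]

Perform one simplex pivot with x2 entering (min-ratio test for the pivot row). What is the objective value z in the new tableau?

Ratio test on column x2 — row 1: 28/3 = 28/3; row 2: 20/3 = 20/3. Minimum is 20/3 at row 2 (u2 leaves); pivot element 3.
Pivot on row 2; the z-row RHS becomes 0 − (-5)·(20/3) = 100/3.

100/3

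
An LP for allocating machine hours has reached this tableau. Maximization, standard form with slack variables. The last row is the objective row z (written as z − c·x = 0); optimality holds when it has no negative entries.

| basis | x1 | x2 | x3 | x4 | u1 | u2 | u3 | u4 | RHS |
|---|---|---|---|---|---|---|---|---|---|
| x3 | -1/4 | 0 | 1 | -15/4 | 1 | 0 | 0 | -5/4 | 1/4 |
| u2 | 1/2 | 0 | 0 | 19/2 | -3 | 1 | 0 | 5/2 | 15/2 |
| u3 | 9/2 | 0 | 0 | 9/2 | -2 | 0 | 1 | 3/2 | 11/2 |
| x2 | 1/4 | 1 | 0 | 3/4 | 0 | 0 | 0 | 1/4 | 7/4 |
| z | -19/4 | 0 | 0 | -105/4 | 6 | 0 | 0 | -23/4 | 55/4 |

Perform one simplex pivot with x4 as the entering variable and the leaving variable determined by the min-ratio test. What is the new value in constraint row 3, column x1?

81/19

Ratio test on column x4 — row 1: entry -15/4 ≤ 0; row 2: (15/2)/(19/2) = 15/19; row 3: (11/2)/(9/2) = 11/9; row 4: (7/4)/(3/4) = 7/3. Minimum is 15/19 at row 2 (u2 leaves); pivot element 19/2.
Divide row 2 by 19/2; eliminate column x4 from the other rows.
Row 3 update in column x1: 9/2 − (9/2)·(1/19) = 81/19.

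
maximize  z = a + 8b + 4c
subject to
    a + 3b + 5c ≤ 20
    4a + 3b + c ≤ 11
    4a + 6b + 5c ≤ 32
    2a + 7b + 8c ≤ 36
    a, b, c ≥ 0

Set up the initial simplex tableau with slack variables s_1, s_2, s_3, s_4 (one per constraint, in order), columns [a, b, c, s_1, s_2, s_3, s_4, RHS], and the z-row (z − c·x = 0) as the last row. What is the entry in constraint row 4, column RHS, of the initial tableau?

The RHS of constraint 4 is b_4 = 36.

36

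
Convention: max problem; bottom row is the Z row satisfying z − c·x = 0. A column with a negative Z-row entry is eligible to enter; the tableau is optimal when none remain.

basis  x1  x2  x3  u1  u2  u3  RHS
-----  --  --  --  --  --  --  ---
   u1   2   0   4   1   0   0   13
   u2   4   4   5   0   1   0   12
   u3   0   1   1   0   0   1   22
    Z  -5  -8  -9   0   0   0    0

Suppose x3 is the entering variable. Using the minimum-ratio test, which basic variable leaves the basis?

u2

Column x3 entries and ratios — u1: 13/4 = 13/4; u2: 12/5 = 12/5; u3: 22/1 = 22.
Smallest ratio is 12/5 in the row of u2, so u2 leaves.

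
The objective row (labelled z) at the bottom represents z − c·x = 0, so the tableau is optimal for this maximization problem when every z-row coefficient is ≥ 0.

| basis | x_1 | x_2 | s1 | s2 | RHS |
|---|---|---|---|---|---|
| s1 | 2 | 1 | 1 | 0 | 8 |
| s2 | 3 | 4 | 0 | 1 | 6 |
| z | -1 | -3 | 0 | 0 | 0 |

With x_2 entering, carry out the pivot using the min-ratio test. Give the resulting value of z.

9/2

Ratio test on column x_2 — row 1: 8/1 = 8; row 2: 6/4 = 3/2. Minimum is 3/2 at row 2 (s2 leaves); pivot element 4.
Pivot on row 2; the z-row RHS becomes 0 − (-3)·(3/2) = 9/2.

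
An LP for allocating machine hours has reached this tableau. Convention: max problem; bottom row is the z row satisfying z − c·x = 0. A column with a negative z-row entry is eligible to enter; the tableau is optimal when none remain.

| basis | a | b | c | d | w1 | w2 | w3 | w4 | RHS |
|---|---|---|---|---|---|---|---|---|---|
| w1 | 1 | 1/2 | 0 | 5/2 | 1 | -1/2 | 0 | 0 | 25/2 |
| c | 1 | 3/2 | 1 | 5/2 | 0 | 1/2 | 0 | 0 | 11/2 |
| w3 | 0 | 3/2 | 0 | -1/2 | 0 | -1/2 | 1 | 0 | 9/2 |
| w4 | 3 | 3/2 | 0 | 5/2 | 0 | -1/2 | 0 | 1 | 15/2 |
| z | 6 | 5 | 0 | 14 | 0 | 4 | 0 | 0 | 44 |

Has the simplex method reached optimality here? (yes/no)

yes

Every z-row coefficient is ≥ 0, so the tableau is optimal.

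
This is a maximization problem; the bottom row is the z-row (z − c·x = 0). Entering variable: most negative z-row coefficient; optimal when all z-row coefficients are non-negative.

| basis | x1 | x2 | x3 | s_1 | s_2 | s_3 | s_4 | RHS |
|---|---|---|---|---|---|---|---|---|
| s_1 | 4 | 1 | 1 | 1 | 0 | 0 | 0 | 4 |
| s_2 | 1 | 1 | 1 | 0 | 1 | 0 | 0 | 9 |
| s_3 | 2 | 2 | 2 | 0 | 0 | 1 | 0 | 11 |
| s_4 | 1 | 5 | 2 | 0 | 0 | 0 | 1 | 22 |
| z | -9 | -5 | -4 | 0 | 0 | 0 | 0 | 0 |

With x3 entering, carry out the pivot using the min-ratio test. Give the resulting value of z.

16

Ratio test on column x3 — row 1: 4/1 = 4; row 2: 9/1 = 9; row 3: 11/2 = 11/2; row 4: 22/2 = 11. Minimum is 4 at row 1 (s_1 leaves); pivot element 1.
Pivot on row 1; the z-row RHS becomes 0 − (-4)·4 = 16.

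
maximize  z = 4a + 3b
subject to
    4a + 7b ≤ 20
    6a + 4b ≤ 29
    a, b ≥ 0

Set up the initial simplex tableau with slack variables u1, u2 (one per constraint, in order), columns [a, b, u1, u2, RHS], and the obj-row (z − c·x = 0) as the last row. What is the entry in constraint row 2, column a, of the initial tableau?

Constraint 2 has coefficient 6 on a.

6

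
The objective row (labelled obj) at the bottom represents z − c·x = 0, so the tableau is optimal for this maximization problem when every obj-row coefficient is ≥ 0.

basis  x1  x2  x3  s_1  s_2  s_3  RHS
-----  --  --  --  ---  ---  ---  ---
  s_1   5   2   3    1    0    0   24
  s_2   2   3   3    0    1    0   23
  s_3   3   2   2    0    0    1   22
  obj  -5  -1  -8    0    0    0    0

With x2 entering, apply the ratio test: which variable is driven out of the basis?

Column x2 entries and ratios — s_1: 24/2 = 12; s_2: 23/3 = 23/3; s_3: 22/2 = 11.
Smallest ratio is 23/3 in the row of s_2, so s_2 leaves.

s_2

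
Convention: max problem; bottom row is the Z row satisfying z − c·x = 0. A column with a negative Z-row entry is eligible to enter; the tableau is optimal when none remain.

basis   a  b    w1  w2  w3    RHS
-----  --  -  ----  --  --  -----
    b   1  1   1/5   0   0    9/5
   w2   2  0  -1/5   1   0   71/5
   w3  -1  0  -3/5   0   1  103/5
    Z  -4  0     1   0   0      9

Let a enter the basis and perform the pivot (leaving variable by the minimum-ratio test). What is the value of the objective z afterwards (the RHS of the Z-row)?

Ratio test on column a — row 1: (9/5)/1 = 9/5; row 2: (71/5)/2 = 71/10; row 3: entry -1 ≤ 0. Minimum is 9/5 at row 1 (b leaves); pivot element 1.
Pivot on row 1; the Z-row RHS becomes 9 − (-4)·(9/5) = 81/5.

81/5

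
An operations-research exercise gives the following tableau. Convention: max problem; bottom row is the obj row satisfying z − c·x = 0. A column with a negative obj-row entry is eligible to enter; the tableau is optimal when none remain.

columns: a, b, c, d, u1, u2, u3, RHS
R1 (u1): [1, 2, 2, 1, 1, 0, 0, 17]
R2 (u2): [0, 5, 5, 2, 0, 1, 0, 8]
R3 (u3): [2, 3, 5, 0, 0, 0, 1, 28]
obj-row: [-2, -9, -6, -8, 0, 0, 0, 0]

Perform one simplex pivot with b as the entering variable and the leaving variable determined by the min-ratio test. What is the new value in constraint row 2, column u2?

1/5

Ratio test on column b — row 1: 17/2 = 17/2; row 2: 8/5 = 8/5; row 3: 28/3 = 28/3. Minimum is 8/5 at row 2 (u2 leaves); pivot element 5.
Divide row 2 by 5; eliminate column b from the other rows.
In the new row 2, the u2 entry is the old entry divided by the pivot: 1/5 = 1/5.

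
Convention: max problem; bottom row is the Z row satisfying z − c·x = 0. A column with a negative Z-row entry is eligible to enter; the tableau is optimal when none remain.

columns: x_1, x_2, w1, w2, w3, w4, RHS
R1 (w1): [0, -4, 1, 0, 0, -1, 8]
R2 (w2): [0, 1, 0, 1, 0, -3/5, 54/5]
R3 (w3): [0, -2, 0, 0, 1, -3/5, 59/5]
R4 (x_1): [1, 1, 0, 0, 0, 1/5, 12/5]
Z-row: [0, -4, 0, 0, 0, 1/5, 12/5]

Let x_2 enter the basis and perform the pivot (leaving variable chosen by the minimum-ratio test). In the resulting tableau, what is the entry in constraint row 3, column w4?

-1/5

Ratio test on column x_2 — row 1: entry -4 ≤ 0; row 2: (54/5)/1 = 54/5; row 3: entry -2 ≤ 0; row 4: (12/5)/1 = 12/5. Minimum is 12/5 at row 4 (x_1 leaves); pivot element 1.
Divide row 4 by 1; eliminate column x_2 from the other rows.
Row 3 update in column w4: -3/5 − (-2)·(1/5) = -1/5.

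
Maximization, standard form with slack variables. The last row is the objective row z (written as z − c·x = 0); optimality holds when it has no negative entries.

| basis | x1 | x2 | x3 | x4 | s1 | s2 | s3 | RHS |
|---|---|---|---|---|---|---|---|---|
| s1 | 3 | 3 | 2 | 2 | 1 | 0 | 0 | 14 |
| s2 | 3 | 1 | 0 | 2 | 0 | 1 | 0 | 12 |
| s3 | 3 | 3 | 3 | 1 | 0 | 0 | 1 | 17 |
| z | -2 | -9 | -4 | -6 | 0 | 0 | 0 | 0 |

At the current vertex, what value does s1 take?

14

s1 is basic (row 1); its value is the RHS of that row, 14.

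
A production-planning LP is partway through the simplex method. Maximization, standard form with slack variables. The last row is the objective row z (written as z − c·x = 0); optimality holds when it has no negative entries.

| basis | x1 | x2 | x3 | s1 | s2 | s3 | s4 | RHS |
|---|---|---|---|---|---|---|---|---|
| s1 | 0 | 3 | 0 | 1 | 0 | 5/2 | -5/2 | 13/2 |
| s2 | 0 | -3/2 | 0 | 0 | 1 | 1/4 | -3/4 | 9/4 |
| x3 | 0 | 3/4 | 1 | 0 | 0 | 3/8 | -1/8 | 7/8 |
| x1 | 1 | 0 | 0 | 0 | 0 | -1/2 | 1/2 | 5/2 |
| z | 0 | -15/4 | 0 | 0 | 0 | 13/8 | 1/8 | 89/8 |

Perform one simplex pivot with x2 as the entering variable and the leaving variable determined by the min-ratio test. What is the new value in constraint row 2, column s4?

Ratio test on column x2 — row 1: (13/2)/3 = 13/6; row 2: entry -3/2 ≤ 0; row 3: (7/8)/(3/4) = 7/6; row 4: entry 0 ≤ 0. Minimum is 7/6 at row 3 (x3 leaves); pivot element 3/4.
Divide row 3 by 3/4; eliminate column x2 from the other rows.
Row 2 update in column s4: -3/4 − (-3/2)·(-1/6) = -1.

-1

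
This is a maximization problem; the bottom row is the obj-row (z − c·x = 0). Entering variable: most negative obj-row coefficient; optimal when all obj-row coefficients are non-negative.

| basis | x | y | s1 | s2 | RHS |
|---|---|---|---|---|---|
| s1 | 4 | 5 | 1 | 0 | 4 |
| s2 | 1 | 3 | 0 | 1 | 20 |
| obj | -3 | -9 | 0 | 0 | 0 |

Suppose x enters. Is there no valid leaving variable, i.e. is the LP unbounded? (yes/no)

no

Column x has positive entries in row(s) 1, 2, so the ratio test bounds it — not unbounded.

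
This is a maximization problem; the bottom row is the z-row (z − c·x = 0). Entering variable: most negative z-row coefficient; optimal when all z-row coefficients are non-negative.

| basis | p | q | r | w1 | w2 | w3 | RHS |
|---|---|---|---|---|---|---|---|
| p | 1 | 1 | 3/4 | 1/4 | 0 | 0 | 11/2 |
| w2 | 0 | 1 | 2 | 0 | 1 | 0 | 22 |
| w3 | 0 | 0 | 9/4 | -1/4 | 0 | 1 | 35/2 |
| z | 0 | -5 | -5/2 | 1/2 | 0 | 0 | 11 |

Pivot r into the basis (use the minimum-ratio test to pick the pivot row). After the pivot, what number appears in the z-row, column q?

-5/3

Ratio test on column r — row 1: (11/2)/(3/4) = 22/3; row 2: 22/2 = 11; row 3: (35/2)/(9/4) = 70/9. Minimum is 22/3 at row 1 (p leaves); pivot element 3/4.
Divide row 1 by 3/4; eliminate column r from the other rows.
z-row update in column q: -5 − (-5/2)·(4/3) = -5/3.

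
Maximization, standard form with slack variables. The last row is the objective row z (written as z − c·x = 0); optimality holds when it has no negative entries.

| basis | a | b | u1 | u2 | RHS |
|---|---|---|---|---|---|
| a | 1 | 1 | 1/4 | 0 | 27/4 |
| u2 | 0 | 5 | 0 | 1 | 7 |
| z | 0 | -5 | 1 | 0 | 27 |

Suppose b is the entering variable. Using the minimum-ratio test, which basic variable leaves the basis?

Column b entries and ratios — a: (27/4)/1 = 27/4; u2: 7/5 = 7/5.
Smallest ratio is 7/5 in the row of u2, so u2 leaves.

u2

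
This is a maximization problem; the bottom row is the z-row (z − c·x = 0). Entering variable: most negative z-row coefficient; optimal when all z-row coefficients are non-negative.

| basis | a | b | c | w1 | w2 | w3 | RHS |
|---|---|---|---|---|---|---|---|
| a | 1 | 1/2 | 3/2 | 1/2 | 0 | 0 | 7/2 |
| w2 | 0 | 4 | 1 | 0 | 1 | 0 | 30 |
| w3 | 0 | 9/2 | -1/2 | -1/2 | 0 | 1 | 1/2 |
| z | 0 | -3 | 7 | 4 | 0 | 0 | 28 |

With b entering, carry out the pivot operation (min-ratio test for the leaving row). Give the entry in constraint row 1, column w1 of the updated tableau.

Ratio test on column b — row 1: (7/2)/(1/2) = 7; row 2: 30/4 = 15/2; row 3: (1/2)/(9/2) = 1/9. Minimum is 1/9 at row 3 (w3 leaves); pivot element 9/2.
Divide row 3 by 9/2; eliminate column b from the other rows.
Row 1 update in column w1: 1/2 − (1/2)·(-1/9) = 5/9.

5/9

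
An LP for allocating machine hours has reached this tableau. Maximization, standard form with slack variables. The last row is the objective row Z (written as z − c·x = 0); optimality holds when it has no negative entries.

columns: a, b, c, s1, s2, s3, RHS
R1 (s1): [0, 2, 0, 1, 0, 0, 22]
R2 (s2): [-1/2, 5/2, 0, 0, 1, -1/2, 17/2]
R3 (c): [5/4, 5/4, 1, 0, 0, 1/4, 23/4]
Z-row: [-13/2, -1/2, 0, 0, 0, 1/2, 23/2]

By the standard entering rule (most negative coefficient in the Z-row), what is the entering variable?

Negative Z-row entries: a: -13/2, b: -1/2.
The most negative is -13/2 in column a, so a enters.

a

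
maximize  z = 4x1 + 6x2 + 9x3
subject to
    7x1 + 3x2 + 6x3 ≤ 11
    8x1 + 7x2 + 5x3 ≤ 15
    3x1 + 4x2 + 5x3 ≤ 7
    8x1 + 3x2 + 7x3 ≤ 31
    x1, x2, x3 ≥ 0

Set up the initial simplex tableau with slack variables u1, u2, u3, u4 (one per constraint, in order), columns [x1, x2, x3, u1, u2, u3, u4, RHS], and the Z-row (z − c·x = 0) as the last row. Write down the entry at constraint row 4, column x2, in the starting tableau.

Constraint 4 has coefficient 3 on x2.

3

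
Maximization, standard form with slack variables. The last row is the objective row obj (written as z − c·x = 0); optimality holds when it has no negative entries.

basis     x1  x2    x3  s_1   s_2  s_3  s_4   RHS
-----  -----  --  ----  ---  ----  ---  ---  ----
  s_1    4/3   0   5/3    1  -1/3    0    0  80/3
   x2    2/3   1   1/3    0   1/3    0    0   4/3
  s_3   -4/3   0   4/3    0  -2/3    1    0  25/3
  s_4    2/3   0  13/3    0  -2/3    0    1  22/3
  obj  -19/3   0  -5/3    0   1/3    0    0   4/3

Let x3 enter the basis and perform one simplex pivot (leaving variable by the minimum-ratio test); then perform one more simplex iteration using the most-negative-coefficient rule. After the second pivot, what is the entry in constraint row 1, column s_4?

Ratio test on column x3 — row 1: (80/3)/(5/3) = 16; row 2: (4/3)/(1/3) = 4; row 3: (25/3)/(4/3) = 25/4; row 4: (22/3)/(13/3) = 22/13. Minimum is 22/13 at row 4 (s_4 leaves); pivot element 13/3.
Divide row 4 by 13/3; eliminate column x3 from the other rows.
Second iteration: most negative obj-row entry is -79/13 in column x1, so x1 enters.
Ratio test on column x1 — row 1: (310/13)/(14/13) = 155/7; row 2: (10/13)/(8/13) = 5/4; row 3: entry -20/13 ≤ 0; row 4: (22/13)/(2/13) = 11. Minimum is 5/4 at row 2 (x2 leaves); pivot element 8/13.
Divide row 2 by 8/13; eliminate column x1 from the other rows.
After both pivots, the entry at constraint row 1, column s_4 is -1/4.

-1/4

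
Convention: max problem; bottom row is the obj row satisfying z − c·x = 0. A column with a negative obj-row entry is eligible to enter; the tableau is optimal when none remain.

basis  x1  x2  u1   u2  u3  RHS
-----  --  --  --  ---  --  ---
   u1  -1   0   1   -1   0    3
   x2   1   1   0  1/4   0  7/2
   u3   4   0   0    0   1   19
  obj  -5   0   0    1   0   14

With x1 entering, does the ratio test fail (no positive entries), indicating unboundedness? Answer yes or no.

Column x1 has positive entries in row(s) 2, 3, so the ratio test bounds it — not unbounded.

no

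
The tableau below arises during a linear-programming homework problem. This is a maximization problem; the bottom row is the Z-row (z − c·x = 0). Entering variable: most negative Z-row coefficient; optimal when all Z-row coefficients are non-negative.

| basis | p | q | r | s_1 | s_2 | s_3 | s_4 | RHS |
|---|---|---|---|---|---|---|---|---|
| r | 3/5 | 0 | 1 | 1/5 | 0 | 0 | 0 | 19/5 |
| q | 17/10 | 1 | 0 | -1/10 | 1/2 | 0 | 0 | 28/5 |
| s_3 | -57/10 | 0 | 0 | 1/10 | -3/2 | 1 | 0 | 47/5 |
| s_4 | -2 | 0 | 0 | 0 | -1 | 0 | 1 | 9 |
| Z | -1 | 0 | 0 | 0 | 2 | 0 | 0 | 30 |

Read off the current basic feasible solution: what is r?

19/5

r is basic (row 1); its value is the RHS of that row, 19/5.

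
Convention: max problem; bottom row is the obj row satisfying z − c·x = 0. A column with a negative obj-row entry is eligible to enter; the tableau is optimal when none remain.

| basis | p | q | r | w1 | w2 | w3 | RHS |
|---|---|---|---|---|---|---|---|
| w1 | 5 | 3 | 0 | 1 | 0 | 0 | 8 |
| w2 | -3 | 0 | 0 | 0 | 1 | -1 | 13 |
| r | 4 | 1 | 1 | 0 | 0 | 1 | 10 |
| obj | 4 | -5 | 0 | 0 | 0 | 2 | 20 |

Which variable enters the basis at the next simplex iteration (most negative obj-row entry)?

Negative obj-row entries: q: -5.
The most negative is -5 in column q, so q enters.

q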